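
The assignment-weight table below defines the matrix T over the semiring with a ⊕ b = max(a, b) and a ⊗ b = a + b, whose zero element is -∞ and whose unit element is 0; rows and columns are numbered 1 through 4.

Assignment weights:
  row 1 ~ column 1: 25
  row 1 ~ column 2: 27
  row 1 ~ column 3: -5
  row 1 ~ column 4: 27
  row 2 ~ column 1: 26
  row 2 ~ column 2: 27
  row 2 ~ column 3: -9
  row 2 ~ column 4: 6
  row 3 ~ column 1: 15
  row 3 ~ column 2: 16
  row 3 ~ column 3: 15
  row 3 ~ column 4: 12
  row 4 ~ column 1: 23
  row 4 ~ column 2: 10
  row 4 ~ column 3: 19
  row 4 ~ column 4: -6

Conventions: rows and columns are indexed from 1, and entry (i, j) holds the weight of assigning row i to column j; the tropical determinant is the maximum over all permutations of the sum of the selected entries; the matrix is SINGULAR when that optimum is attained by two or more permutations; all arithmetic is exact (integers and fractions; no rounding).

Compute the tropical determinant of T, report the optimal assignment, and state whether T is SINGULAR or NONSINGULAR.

σ = (1, 2, 3, 4): 25 + 27 + 15 + (-6) = 61
σ = (1, 2, 4, 3): 25 + 27 + 12 + 19 = 83
σ = (1, 3, 2, 4): 25 + (-9) + 16 + (-6) = 26
σ = (1, 3, 4, 2): 25 + (-9) + 12 + 10 = 38
σ = (1, 4, 2, 3): 25 + 6 + 16 + 19 = 66
σ = (1, 4, 3, 2): 25 + 6 + 15 + 10 = 56
σ = (2, 1, 3, 4): 27 + 26 + 15 + (-6) = 62
σ = (2, 1, 4, 3): 27 + 26 + 12 + 19 = 84
σ = (2, 3, 1, 4): 27 + (-9) + 15 + (-6) = 27
σ = (2, 3, 4, 1): 27 + (-9) + 12 + 23 = 53
σ = (2, 4, 1, 3): 27 + 6 + 15 + 19 = 67
σ = (2, 4, 3, 1): 27 + 6 + 15 + 23 = 71
σ = (3, 1, 2, 4): (-5) + 26 + 16 + (-6) = 31
σ = (3, 1, 4, 2): (-5) + 26 + 12 + 10 = 43
σ = (3, 2, 1, 4): (-5) + 27 + 15 + (-6) = 31
σ = (3, 2, 4, 1): (-5) + 27 + 12 + 23 = 57
σ = (3, 4, 1, 2): (-5) + 6 + 15 + 10 = 26
σ = (3, 4, 2, 1): (-5) + 6 + 16 + 23 = 40
σ = (4, 1, 2, 3): 27 + 26 + 16 + 19 = 88
σ = (4, 1, 3, 2): 27 + 26 + 15 + 10 = 78
σ = (4, 2, 1, 3): 27 + 27 + 15 + 19 = 88
σ = (4, 2, 3, 1): 27 + 27 + 15 + 23 = 92
σ = (4, 3, 1, 2): 27 + (-9) + 15 + 10 = 43
σ = (4, 3, 2, 1): 27 + (-9) + 16 + 23 = 57
Optimal value attained by: σ = (4, 2, 3, 1).
Answer: det⊕(T) = 92; verdict: NONSINGULAR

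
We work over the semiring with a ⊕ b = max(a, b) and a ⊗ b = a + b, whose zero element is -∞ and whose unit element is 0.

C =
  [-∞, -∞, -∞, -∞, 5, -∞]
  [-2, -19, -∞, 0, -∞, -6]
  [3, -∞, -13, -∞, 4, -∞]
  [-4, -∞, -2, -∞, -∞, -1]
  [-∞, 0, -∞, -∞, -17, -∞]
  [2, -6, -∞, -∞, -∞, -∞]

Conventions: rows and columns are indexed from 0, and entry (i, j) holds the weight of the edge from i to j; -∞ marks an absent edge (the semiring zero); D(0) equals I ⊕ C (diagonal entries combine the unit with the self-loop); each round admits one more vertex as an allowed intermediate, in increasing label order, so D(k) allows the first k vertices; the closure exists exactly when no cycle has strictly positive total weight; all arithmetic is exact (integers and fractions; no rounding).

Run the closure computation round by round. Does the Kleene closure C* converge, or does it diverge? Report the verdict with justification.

D(0):
  [0, -∞, -∞, -∞, 5, -∞]
  [-2, 0, -∞, 0, -∞, -6]
  [3, -∞, 0, -∞, 4, -∞]
  [-4, -∞, -2, 0, -∞, -1]
  [-∞, 0, -∞, -∞, 0, -∞]
  [2, -6, -∞, -∞, -∞, 0]
D(1):
  [0, -∞, -∞, -∞, 5, -∞]
  [-2, 0, -∞, 0, 3, -6]
  [3, -∞, 0, -∞, 8, -∞]
  [-4, -∞, -2, 0, 1, -1]
  [-∞, 0, -∞, -∞, 0, -∞]
  [2, -6, -∞, -∞, 7, 0]
Detection: at round 2, diagonal entry (4, 4) turns strictly positive.
Key observation: the cycle 4->1->0->4 has total weight 0 + (-2) + 5, which is strictly positive.
Answer: DIVERGES — positive cycle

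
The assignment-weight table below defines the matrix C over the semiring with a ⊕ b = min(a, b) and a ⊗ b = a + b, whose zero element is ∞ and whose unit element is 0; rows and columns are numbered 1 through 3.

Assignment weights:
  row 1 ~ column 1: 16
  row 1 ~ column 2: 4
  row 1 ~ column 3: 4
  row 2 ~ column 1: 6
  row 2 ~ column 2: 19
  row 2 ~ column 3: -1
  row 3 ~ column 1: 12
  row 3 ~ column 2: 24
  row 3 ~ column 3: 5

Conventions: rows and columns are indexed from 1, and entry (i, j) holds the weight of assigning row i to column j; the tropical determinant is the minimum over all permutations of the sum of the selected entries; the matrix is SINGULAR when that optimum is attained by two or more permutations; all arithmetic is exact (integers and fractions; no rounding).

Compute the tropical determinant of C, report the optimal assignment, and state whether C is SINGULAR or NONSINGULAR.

σ = (1, 2, 3): 16 + 19 + 5 = 40
σ = (1, 3, 2): 16 + (-1) + 24 = 39
σ = (2, 1, 3): 4 + 6 + 5 = 15
σ = (2, 3, 1): 4 + (-1) + 12 = 15
σ = (3, 1, 2): 4 + 6 + 24 = 34
σ = (3, 2, 1): 4 + 19 + 12 = 35
Optimal value attained by: σ = (2, 1, 3).
Answer: det⊕(C) = 15; verdict: SINGULAR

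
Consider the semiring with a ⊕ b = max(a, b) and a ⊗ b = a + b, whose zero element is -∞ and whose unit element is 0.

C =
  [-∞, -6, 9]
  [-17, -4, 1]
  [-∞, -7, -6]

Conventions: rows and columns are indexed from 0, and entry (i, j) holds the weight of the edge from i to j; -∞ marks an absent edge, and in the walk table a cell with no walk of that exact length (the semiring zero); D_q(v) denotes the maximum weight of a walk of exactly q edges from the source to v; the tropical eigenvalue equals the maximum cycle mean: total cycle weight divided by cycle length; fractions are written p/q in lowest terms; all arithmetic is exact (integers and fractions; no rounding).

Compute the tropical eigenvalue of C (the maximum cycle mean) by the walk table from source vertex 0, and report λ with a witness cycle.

q=0: [0, -∞, -∞]
q=1: [-∞, -6, 9]
q=2: [-23, 2, 3]
q=3: [-15, -2, 3]
Optimal cycle mean attained by: cycle 1->2->1, total 1 + (-7), length 2.
Answer: λ = -3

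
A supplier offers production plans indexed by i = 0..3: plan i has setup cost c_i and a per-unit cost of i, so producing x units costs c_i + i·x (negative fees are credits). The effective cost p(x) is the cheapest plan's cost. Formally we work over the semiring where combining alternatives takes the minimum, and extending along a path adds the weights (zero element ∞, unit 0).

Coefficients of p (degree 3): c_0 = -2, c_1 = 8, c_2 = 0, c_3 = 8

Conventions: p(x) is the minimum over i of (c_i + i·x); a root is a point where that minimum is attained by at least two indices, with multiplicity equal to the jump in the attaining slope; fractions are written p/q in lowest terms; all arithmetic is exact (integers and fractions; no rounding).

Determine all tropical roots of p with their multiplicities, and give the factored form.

hull edge (i=0, c=-2) to (i=2, c=0): slope 1, span 2
hull edge (i=2, c=0) to (i=3, c=8): slope 8, span 1
Factored form: p(x) = 8 ⊗ (x ⊕ (-8)) ⊗ (x ⊕ (-1)) ⊗ (x ⊕ (-1))
Answer: roots = -8 (mult 1), -1 (mult 2)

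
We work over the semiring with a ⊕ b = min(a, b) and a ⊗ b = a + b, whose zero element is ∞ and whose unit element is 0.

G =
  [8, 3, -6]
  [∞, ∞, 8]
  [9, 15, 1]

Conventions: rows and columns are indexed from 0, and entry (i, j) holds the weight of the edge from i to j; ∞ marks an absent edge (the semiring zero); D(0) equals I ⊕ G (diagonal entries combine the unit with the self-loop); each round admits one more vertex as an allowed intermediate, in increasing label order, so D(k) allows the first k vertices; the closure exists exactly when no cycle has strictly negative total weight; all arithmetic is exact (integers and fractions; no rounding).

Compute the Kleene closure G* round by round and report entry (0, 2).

D(0):
  [0, 3, -6]
  [∞, 0, 8]
  [9, 15, 0]
D(1):
  [0, 3, -6]
  [∞, 0, 8]
  [9, 12, 0]
D(2):
  [0, 3, -6]
  [∞, 0, 8]
  [9, 12, 0]
D(3):
  [0, 3, -6]
  [17, 0, 8]
  [9, 12, 0]
Answer: G*[0][2] = -6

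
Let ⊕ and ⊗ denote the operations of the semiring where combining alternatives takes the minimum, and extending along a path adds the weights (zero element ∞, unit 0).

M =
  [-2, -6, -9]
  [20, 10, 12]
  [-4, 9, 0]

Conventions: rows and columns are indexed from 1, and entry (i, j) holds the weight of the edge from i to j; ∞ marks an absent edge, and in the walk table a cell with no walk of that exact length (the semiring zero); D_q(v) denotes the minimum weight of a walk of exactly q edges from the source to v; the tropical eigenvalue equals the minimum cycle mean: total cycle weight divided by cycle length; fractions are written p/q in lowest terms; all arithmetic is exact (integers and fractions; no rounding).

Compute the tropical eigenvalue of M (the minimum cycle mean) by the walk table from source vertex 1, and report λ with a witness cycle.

q=0: [0, ∞, ∞]
q=1: [-2, -6, -9]
q=2: [-13, -8, -11]
q=3: [-15, -19, -22]
Optimal cycle mean attained by: cycle 1->3->1, total (-9) + (-4), length 2.
Answer: λ = -13/2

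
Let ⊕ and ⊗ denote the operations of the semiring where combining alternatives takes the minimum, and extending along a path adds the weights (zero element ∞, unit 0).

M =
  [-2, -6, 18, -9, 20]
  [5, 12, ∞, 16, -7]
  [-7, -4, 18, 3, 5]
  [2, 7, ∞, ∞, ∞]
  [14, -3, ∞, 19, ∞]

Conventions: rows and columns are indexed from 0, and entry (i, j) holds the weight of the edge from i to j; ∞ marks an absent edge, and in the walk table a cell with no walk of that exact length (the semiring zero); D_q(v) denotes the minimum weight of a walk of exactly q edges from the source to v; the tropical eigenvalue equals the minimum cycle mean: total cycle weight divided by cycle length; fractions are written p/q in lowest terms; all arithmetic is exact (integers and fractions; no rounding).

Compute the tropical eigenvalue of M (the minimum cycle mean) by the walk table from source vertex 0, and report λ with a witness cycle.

q=0: [0, ∞, ∞, ∞, ∞]
q=1: [-2, -6, 18, -9, 20]
q=2: [-7, -8, 16, -11, -13]
q=3: [-9, -16, 11, -16, -15]
q=4: [-14, -18, 9, -18, -23]
q=5: [-16, -26, 4, -23, -25]
Optimal cycle mean attained by: cycle 1->4->1, total (-7) + (-3), length 2.
Answer: λ = -5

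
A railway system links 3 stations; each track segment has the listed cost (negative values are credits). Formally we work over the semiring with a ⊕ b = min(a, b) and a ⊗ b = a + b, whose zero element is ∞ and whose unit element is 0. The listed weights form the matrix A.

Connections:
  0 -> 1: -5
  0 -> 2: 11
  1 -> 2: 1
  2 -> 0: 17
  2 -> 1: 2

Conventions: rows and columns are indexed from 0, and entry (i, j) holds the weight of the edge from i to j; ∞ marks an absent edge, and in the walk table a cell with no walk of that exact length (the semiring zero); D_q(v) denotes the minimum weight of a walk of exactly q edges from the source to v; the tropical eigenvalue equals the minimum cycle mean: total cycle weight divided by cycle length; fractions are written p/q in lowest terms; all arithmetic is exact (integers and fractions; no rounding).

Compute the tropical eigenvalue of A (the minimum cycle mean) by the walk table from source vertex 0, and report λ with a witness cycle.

q=0: [0, ∞, ∞]
q=1: [∞, -5, 11]
q=2: [28, 13, -4]
q=3: [13, -2, 14]
Optimal cycle mean attained by: cycle 1->2->1, total 1 + 2, length 2.
Answer: λ = 3/2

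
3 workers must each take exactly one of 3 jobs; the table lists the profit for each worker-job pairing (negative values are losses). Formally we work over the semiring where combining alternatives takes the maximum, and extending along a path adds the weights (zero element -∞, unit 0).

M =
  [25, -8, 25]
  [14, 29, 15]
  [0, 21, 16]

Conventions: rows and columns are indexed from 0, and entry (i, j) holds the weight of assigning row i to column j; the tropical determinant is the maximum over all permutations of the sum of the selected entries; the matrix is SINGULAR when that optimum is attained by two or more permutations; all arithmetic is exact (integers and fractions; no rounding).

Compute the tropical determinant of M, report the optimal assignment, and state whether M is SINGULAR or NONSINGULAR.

σ = (0, 1, 2): 25 + 29 + 16 = 70
σ = (0, 2, 1): 25 + 15 + 21 = 61
σ = (1, 0, 2): (-8) + 14 + 16 = 22
σ = (1, 2, 0): (-8) + 15 + 0 = 7
σ = (2, 0, 1): 25 + 14 + 21 = 60
σ = (2, 1, 0): 25 + 29 + 0 = 54
Optimal value attained by: σ = (0, 1, 2).
Answer: det⊕(M) = 70; verdict: NONSINGULAR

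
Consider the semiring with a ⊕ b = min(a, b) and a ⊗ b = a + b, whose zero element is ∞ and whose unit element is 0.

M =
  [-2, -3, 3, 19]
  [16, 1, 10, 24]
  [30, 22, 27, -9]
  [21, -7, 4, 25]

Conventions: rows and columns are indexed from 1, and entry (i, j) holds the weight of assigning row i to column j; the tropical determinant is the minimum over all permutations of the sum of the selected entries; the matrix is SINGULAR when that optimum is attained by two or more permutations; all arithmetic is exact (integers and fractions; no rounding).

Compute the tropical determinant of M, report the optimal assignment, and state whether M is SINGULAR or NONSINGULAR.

σ = (1, 2, 3, 4): (-2) + 1 + 27 + 25 = 51
σ = (1, 2, 4, 3): (-2) + 1 + (-9) + 4 = -6
σ = (1, 3, 2, 4): (-2) + 10 + 22 + 25 = 55
σ = (1, 3, 4, 2): (-2) + 10 + (-9) + (-7) = -8
σ = (1, 4, 2, 3): (-2) + 24 + 22 + 4 = 48
σ = (1, 4, 3, 2): (-2) + 24 + 27 + (-7) = 42
σ = (2, 1, 3, 4): (-3) + 16 + 27 + 25 = 65
σ = (2, 1, 4, 3): (-3) + 16 + (-9) + 4 = 8
σ = (2, 3, 1, 4): (-3) + 10 + 30 + 25 = 62
σ = (2, 3, 4, 1): (-3) + 10 + (-9) + 21 = 19
σ = (2, 4, 1, 3): (-3) + 24 + 30 + 4 = 55
σ = (2, 4, 3, 1): (-3) + 24 + 27 + 21 = 69
σ = (3, 1, 2, 4): 3 + 16 + 22 + 25 = 66
σ = (3, 1, 4, 2): 3 + 16 + (-9) + (-7) = 3
σ = (3, 2, 1, 4): 3 + 1 + 30 + 25 = 59
σ = (3, 2, 4, 1): 3 + 1 + (-9) + 21 = 16
σ = (3, 4, 1, 2): 3 + 24 + 30 + (-7) = 50
σ = (3, 4, 2, 1): 3 + 24 + 22 + 21 = 70
σ = (4, 1, 2, 3): 19 + 16 + 22 + 4 = 61
σ = (4, 1, 3, 2): 19 + 16 + 27 + (-7) = 55
σ = (4, 2, 1, 3): 19 + 1 + 30 + 4 = 54
σ = (4, 2, 3, 1): 19 + 1 + 27 + 21 = 68
σ = (4, 3, 1, 2): 19 + 10 + 30 + (-7) = 52
σ = (4, 3, 2, 1): 19 + 10 + 22 + 21 = 72
Optimal value attained by: σ = (1, 3, 4, 2).
Answer: det⊕(M) = -8; verdict: NONSINGULAR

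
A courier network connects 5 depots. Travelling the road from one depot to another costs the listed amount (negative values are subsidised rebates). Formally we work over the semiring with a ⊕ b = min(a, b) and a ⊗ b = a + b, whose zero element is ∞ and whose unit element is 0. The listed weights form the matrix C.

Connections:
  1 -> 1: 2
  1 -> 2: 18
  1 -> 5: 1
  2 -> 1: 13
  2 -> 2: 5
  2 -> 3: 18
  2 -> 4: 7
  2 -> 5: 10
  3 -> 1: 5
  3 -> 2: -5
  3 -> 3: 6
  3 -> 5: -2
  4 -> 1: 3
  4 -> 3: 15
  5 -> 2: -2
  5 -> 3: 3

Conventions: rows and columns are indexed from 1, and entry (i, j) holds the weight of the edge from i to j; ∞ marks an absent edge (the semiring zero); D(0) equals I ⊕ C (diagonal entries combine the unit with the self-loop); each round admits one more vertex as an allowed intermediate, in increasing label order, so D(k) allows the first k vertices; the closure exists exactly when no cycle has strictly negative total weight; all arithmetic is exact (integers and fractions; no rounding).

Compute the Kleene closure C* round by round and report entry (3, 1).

D(0):
  [0, 18, ∞, ∞, 1]
  [13, 0, 18, 7, 10]
  [5, -5, 0, ∞, -2]
  [3, ∞, 15, 0, ∞]
  [∞, -2, 3, ∞, 0]
D(1):
  [0, 18, ∞, ∞, 1]
  [13, 0, 18, 7, 10]
  [5, -5, 0, ∞, -2]
  [3, 21, 15, 0, 4]
  [∞, -2, 3, ∞, 0]
D(2):
  [0, 18, 36, 25, 1]
  [13, 0, 18, 7, 10]
  [5, -5, 0, 2, -2]
  [3, 21, 15, 0, 4]
  [11, -2, 3, 5, 0]
D(3):
  [0, 18, 36, 25, 1]
  [13, 0, 18, 7, 10]
  [5, -5, 0, 2, -2]
  [3, 10, 15, 0, 4]
  [8, -2, 3, 5, 0]
D(4):
  [0, 18, 36, 25, 1]
  [10, 0, 18, 7, 10]
  [5, -5, 0, 2, -2]
  [3, 10, 15, 0, 4]
  [8, -2, 3, 5, 0]
D(5):
  [0, -1, 4, 6, 1]
  [10, 0, 13, 7, 10]
  [5, -5, 0, 2, -2]
  [3, 2, 7, 0, 4]
  [8, -2, 3, 5, 0]
Answer: C*[3][1] = 5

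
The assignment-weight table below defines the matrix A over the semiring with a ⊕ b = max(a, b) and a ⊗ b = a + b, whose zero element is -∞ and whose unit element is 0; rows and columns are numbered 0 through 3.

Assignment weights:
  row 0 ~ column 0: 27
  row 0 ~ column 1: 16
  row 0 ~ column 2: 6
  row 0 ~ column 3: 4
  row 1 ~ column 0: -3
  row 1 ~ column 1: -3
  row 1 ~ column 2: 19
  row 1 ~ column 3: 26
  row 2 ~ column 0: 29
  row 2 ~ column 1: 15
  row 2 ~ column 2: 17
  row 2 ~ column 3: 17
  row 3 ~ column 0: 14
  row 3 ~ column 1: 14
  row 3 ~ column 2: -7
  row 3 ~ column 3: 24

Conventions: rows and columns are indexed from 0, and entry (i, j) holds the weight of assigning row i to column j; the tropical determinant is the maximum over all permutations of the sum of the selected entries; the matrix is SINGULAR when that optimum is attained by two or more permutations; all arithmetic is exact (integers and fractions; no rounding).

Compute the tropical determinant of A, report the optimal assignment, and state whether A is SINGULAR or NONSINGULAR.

σ = (0, 1, 2, 3): 27 + (-3) + 17 + 24 = 65
σ = (0, 1, 3, 2): 27 + (-3) + 17 + (-7) = 34
σ = (0, 2, 1, 3): 27 + 19 + 15 + 24 = 85
σ = (0, 2, 3, 1): 27 + 19 + 17 + 14 = 77
σ = (0, 3, 1, 2): 27 + 26 + 15 + (-7) = 61
σ = (0, 3, 2, 1): 27 + 26 + 17 + 14 = 84
σ = (1, 0, 2, 3): 16 + (-3) + 17 + 24 = 54
σ = (1, 0, 3, 2): 16 + (-3) + 17 + (-7) = 23
σ = (1, 2, 0, 3): 16 + 19 + 29 + 24 = 88
σ = (1, 2, 3, 0): 16 + 19 + 17 + 14 = 66
σ = (1, 3, 0, 2): 16 + 26 + 29 + (-7) = 64
σ = (1, 3, 2, 0): 16 + 26 + 17 + 14 = 73
σ = (2, 0, 1, 3): 6 + (-3) + 15 + 24 = 42
σ = (2, 0, 3, 1): 6 + (-3) + 17 + 14 = 34
σ = (2, 1, 0, 3): 6 + (-3) + 29 + 24 = 56
σ = (2, 1, 3, 0): 6 + (-3) + 17 + 14 = 34
σ = (2, 3, 0, 1): 6 + 26 + 29 + 14 = 75
σ = (2, 3, 1, 0): 6 + 26 + 15 + 14 = 61
σ = (3, 0, 1, 2): 4 + (-3) + 15 + (-7) = 9
σ = (3, 0, 2, 1): 4 + (-3) + 17 + 14 = 32
σ = (3, 1, 0, 2): 4 + (-3) + 29 + (-7) = 23
σ = (3, 1, 2, 0): 4 + (-3) + 17 + 14 = 32
σ = (3, 2, 0, 1): 4 + 19 + 29 + 14 = 66
σ = (3, 2, 1, 0): 4 + 19 + 15 + 14 = 52
Optimal value attained by: σ = (1, 2, 0, 3).
Answer: det⊕(A) = 88; verdict: NONSINGULAR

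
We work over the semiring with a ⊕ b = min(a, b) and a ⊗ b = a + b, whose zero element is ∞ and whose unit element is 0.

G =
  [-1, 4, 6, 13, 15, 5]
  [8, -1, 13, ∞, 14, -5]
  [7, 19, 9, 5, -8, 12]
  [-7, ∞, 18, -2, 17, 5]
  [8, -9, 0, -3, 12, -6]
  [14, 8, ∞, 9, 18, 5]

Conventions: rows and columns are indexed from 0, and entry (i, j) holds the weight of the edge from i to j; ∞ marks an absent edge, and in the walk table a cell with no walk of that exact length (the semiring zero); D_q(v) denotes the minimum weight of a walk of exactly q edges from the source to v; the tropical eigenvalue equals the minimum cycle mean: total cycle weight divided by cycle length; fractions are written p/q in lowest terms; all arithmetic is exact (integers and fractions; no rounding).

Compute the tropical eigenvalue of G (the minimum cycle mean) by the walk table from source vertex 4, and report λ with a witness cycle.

q=0: [∞, ∞, ∞, ∞, 0, ∞]
q=1: [8, -9, 0, -3, 12, -6]
q=2: [-10, -10, 4, -5, -8, -14]
q=3: [-12, -17, -8, -11, -4, -15]
q=4: [-18, -18, -6, -13, -16, -22]
q=5: [-20, -25, -16, -19, -14, -23]
q=6: [-26, -26, -14, -21, -24, -30]
Optimal cycle mean attained by: cycle 2->4->2, total (-8) + 0, length 2.
Answer: λ = -4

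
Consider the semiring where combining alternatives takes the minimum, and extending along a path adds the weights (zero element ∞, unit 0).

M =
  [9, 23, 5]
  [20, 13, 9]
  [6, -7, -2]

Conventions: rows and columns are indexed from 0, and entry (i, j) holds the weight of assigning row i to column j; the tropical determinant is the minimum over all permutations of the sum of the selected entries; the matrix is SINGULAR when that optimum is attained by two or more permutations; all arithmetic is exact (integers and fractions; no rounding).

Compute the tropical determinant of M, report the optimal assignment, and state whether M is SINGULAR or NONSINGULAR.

σ = (0, 1, 2): 9 + 13 + (-2) = 20
σ = (0, 2, 1): 9 + 9 + (-7) = 11
σ = (1, 0, 2): 23 + 20 + (-2) = 41
σ = (1, 2, 0): 23 + 9 + 6 = 38
σ = (2, 0, 1): 5 + 20 + (-7) = 18
σ = (2, 1, 0): 5 + 13 + 6 = 24
Optimal value attained by: σ = (0, 2, 1).
Answer: det⊕(M) = 11; verdict: NONSINGULAR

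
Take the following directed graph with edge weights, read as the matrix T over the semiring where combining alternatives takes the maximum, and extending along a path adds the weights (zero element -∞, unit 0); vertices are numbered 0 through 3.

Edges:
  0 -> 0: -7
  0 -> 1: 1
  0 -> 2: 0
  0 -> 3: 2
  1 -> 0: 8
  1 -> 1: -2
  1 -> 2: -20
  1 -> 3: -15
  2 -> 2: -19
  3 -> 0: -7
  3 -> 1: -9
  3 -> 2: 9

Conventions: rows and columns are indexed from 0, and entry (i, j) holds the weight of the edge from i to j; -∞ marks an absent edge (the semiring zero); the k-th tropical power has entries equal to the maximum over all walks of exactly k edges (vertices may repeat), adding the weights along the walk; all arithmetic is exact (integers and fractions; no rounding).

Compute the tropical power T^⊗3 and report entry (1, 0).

T^⊗2:
  [9, -1, 11, -5]
  [6, 9, 8, 10]
  [-∞, -∞, -38, -∞]
  [-1, -6, -7, -5]
T^⊗3:
  [7, 10, 9, 11]
  [17, 7, 19, 8]
  [-∞, -∞, -57, -∞]
  [2, 0, 4, 1]
Key observation: the optimum is the walk 1->0->1->0, with weight 8 + 1 + 8 = 17.
Optimal value attained by: walk 1->0->1->0.
Answer: (T^⊗3)[1][0] = 17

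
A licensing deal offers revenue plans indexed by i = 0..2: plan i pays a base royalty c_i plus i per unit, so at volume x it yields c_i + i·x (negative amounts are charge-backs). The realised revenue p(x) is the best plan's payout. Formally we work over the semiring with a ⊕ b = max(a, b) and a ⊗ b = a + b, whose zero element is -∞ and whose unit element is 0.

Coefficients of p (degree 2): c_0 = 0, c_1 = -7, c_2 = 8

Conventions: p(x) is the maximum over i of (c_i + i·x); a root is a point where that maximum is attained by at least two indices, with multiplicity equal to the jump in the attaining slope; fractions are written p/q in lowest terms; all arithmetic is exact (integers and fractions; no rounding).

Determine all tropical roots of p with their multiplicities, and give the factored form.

hull edge (i=0, c=0) to (i=2, c=8): slope 4, span 2
Factored form: p(x) = 8 ⊗ (x ⊕ (-4)) ⊗ (x ⊕ (-4))
Answer: roots = -4 (mult 2)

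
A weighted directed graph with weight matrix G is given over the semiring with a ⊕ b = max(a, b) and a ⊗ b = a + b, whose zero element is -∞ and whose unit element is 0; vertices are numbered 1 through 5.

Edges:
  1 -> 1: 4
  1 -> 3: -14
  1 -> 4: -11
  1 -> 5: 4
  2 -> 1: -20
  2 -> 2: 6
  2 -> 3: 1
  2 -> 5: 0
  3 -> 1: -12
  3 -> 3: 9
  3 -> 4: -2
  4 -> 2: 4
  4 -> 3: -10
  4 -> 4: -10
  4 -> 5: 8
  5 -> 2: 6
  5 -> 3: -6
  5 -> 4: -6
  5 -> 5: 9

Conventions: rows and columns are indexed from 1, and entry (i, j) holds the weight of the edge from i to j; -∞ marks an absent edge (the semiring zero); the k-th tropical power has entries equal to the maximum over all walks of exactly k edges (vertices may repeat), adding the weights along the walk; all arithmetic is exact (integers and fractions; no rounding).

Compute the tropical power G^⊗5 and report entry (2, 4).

G^⊗2:
  [8, 10, -2, -2, 13]
  [-11, 12, 10, -1, 9]
  [-3, 2, 18, 7, 6]
  [-16, 14, 5, 2, 17]
  [-14, 15, 7, 3, 18]
G^⊗3:
  [12, 19, 11, 7, 22]
  [-2, 18, 19, 8, 18]
  [6, 12, 27, 16, 15]
  [-6, 23, 15, 11, 26]
  [-5, 24, 16, 12, 27]
G^⊗4:
  [16, 28, 20, 16, 31]
  [7, 24, 28, 17, 27]
  [15, 21, 36, 25, 24]
  [3, 32, 24, 20, 35]
  [4, 33, 25, 21, 36]
G^⊗5:
  [20, 37, 29, 25, 40]
  [16, 33, 37, 26, 36]
  [24, 30, 45, 34, 33]
  [12, 41, 33, 29, 44]
  [13, 42, 34, 30, 45]
Key observation: the optimum is the walk 2->3->3->3->3->4, with weight 1 + 9 + 9 + 9 + (-2) = 26.
Optimal value attained by: walk 2->3->3->3->3->4.
Answer: (G^⊗5)[2][4] = 26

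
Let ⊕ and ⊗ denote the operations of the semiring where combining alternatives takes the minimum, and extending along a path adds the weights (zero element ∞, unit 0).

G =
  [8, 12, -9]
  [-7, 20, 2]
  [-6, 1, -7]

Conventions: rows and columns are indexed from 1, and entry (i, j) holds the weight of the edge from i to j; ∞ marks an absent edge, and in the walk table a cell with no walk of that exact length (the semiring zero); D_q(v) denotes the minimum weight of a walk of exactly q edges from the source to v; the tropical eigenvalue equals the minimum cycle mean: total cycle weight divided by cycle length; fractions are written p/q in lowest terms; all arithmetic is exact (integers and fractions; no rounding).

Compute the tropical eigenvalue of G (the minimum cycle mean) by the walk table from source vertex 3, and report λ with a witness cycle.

q=0: [∞, ∞, 0]
q=1: [-6, 1, -7]
q=2: [-13, -6, -15]
q=3: [-21, -14, -22]
Optimal cycle mean attained by: cycle 1->3->1, total (-9) + (-6), length 2.
Answer: λ = -15/2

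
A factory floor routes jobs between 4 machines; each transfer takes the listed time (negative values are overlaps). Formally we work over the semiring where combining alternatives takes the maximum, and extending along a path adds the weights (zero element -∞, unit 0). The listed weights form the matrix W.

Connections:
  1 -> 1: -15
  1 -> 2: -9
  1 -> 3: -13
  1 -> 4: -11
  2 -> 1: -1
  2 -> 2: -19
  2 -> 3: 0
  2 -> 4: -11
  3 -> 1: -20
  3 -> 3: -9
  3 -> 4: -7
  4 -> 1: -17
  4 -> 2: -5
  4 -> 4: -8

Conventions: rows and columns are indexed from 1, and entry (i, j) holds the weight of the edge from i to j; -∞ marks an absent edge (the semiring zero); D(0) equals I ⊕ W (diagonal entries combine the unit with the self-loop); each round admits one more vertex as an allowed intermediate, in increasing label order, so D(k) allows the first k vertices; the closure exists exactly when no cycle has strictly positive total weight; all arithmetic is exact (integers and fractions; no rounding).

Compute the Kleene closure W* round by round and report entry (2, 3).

D(0):
  [0, -9, -13, -11]
  [-1, 0, 0, -11]
  [-20, -∞, 0, -7]
  [-17, -5, -∞, 0]
D(1):
  [0, -9, -13, -11]
  [-1, 0, 0, -11]
  [-20, -29, 0, -7]
  [-17, -5, -30, 0]
D(2):
  [0, -9, -9, -11]
  [-1, 0, 0, -11]
  [-20, -29, 0, -7]
  [-6, -5, -5, 0]
D(3):
  [0, -9, -9, -11]
  [-1, 0, 0, -7]
  [-20, -29, 0, -7]
  [-6, -5, -5, 0]
D(4):
  [0, -9, -9, -11]
  [-1, 0, 0, -7]
  [-13, -12, 0, -7]
  [-6, -5, -5, 0]
Answer: W*[2][3] = 0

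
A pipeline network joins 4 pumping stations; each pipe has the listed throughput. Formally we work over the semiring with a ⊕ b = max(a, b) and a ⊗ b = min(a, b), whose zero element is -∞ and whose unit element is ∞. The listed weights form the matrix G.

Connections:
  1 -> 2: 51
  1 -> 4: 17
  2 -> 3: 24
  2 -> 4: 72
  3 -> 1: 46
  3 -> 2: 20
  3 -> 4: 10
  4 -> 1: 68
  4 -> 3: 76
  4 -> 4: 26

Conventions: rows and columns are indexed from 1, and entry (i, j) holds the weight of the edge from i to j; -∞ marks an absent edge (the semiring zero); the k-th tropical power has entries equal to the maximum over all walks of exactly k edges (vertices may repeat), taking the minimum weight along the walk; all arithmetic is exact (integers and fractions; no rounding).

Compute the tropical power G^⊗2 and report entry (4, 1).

G^⊗2:
  [17, -∞, 24, 51]
  [68, 20, 72, 26]
  [10, 46, 20, 20]
  [46, 51, 26, 26]
Key observation: the optimum is the walk 4->3->1, with weight 76 min 46 = 46.
Optimal value attained by: walk 4->3->1.
Answer: (G^⊗2)[4][1] = 46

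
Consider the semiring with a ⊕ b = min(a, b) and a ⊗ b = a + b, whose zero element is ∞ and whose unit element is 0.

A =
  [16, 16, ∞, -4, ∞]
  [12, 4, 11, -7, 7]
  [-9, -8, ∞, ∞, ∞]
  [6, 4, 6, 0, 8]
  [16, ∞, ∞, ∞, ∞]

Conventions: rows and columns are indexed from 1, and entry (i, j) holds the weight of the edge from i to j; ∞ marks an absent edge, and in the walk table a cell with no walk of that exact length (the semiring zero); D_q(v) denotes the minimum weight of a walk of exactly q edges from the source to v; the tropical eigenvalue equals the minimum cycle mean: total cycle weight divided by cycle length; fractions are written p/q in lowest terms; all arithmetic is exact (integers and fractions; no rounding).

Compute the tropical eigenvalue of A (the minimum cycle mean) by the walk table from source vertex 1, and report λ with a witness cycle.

q=0: [0, ∞, ∞, ∞, ∞]
q=1: [16, 16, ∞, -4, ∞]
q=2: [2, 0, 2, -4, 4]
q=3: [-7, -6, 2, -7, 4]
q=4: [-7, -6, -1, -13, 1]
q=5: [-10, -9, -7, -13, -5]
Optimal cycle mean attained by: cycle 2->4->3->2, total (-7) + 6 + (-8), length 3.
Answer: λ = -3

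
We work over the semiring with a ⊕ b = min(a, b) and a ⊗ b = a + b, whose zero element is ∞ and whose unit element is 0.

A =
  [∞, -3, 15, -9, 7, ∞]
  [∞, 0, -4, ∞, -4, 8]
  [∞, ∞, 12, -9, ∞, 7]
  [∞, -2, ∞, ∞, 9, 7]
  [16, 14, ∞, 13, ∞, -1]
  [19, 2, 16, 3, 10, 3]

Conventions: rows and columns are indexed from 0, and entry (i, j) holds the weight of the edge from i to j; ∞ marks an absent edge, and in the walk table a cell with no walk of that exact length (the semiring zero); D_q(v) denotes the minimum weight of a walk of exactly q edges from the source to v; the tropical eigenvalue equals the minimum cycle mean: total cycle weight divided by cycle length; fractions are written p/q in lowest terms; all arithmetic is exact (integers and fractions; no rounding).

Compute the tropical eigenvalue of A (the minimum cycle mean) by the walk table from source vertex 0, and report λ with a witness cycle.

q=0: [0, ∞, ∞, ∞, ∞, ∞]
q=1: [∞, -3, 15, -9, 7, ∞]
q=2: [23, -11, -7, 6, -7, -2]
q=3: [9, -11, -15, -16, -15, -8]
q=4: [1, -18, -15, -24, -15, -16]
q=5: [1, -26, -22, -24, -22, -17]
q=6: [-6, -26, -30, -31, -30, -23]
Optimal cycle mean attained by: cycle 1->2->3->1, total (-4) + (-9) + (-2), length 3.
Answer: λ = -5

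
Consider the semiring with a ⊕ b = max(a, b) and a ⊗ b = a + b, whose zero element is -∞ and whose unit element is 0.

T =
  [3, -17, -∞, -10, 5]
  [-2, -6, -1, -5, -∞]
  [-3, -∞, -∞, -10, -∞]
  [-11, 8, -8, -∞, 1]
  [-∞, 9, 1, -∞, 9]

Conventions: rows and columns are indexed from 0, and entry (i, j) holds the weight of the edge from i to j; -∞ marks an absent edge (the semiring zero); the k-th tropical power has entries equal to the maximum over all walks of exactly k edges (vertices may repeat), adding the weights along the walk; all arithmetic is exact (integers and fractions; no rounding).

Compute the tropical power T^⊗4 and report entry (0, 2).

T^⊗2:
  [6, 14, 6, -7, 14]
  [1, 3, -7, -11, 3]
  [0, -2, -18, -13, 2]
  [6, 10, 7, 3, 10]
  [7, 18, 10, 4, 18]
T^⊗3:
  [12, 23, 15, 9, 23]
  [4, 12, 4, -2, 12]
  [3, 11, 3, -7, 11]
  [9, 19, 11, 5, 19]
  [16, 27, 19, 13, 27]
T^⊗4:
  [21, 32, 24, 18, 32]
  [10, 21, 13, 7, 21]
  [9, 20, 12, 6, 20]
  [17, 28, 20, 14, 28]
  [25, 36, 28, 22, 36]
Key observation: the optimum is the walk 0->4->4->4->2, with weight 5 + 9 + 9 + 1 = 24.
Optimal value attained by: walk 0->4->4->4->2.
Answer: (T^⊗4)[0][2] = 24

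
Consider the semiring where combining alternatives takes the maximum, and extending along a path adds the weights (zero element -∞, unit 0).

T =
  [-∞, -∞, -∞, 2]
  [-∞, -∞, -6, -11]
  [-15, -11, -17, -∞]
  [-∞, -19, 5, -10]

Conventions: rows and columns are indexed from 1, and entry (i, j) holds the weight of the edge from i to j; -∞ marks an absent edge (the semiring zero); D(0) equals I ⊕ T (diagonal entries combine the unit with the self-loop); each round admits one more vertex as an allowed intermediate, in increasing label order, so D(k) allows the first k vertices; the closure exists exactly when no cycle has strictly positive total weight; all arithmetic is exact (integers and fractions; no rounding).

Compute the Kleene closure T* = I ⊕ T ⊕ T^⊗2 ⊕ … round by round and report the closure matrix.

D(0):
  [0, -∞, -∞, 2]
  [-∞, 0, -6, -11]
  [-15, -11, 0, -∞]
  [-∞, -19, 5, 0]
D(1):
  [0, -∞, -∞, 2]
  [-∞, 0, -6, -11]
  [-15, -11, 0, -13]
  [-∞, -19, 5, 0]
D(2):
  [0, -∞, -∞, 2]
  [-∞, 0, -6, -11]
  [-15, -11, 0, -13]
  [-∞, -19, 5, 0]
D(3):
  [0, -∞, -∞, 2]
  [-21, 0, -6, -11]
  [-15, -11, 0, -13]
  [-10, -6, 5, 0]
D(4):
  [0, -4, 7, 2]
  [-21, 0, -6, -11]
  [-15, -11, 0, -13]
  [-10, -6, 5, 0]
Answer: T* = [[0, -4, 7, 2], [-21, 0, -6, -11], [-15, -11, 0, -13], [-10, -6, 5, 0]]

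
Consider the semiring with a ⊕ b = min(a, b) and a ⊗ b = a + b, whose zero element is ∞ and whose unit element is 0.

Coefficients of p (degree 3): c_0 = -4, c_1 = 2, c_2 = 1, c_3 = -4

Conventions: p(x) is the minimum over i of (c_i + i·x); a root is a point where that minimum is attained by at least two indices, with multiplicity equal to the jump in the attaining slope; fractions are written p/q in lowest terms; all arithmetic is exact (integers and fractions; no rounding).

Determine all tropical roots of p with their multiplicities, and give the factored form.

hull edge (i=0, c=-4) to (i=3, c=-4): slope 0, span 3
Factored form: p(x) = -4 ⊗ (x ⊕ 0) ⊗ (x ⊕ 0) ⊗ (x ⊕ 0)
Answer: roots = 0 (mult 3)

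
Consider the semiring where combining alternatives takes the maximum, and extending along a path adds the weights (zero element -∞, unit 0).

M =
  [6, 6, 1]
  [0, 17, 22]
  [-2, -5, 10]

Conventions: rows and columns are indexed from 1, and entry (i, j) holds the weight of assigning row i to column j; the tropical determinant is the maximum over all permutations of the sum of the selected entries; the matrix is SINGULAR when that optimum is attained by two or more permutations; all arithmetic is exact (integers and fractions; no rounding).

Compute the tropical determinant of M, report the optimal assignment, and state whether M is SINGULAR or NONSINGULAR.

σ = (1, 2, 3): 6 + 17 + 10 = 33
σ = (1, 3, 2): 6 + 22 + (-5) = 23
σ = (2, 1, 3): 6 + 0 + 10 = 16
σ = (2, 3, 1): 6 + 22 + (-2) = 26
σ = (3, 1, 2): 1 + 0 + (-5) = -4
σ = (3, 2, 1): 1 + 17 + (-2) = 16
Optimal value attained by: σ = (1, 2, 3).
Answer: det⊕(M) = 33; verdict: NONSINGULAR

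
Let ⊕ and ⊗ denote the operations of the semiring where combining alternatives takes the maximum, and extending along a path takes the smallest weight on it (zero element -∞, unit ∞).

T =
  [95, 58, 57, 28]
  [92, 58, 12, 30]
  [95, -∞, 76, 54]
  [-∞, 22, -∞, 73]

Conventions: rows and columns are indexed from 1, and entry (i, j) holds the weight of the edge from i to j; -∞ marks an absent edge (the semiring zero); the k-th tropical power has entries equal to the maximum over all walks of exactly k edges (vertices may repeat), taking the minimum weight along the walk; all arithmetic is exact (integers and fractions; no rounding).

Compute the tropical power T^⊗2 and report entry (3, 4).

T^⊗2:
  [95, 58, 57, 54]
  [92, 58, 57, 30]
  [95, 58, 76, 54]
  [22, 22, 12, 73]
Key observation: the optimum is the walk 3->3->4, with weight 76 min 54 = 54.
Optimal value attained by: walk 3->3->4.
Answer: (T^⊗2)[3][4] = 54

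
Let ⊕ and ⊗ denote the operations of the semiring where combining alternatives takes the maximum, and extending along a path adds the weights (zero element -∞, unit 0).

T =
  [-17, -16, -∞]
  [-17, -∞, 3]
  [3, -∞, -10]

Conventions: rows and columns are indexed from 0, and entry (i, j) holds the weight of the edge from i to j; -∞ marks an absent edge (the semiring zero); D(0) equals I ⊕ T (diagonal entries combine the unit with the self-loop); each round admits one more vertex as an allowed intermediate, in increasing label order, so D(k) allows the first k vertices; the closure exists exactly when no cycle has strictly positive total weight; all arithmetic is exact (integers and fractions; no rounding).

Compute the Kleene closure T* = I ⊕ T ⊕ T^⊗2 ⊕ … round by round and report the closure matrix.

D(0):
  [0, -16, -∞]
  [-17, 0, 3]
  [3, -∞, 0]
D(1):
  [0, -16, -∞]
  [-17, 0, 3]
  [3, -13, 0]
D(2):
  [0, -16, -13]
  [-17, 0, 3]
  [3, -13, 0]
D(3):
  [0, -16, -13]
  [6, 0, 3]
  [3, -13, 0]
Answer: T* = [[0, -16, -13], [6, 0, 3], [3, -13, 0]]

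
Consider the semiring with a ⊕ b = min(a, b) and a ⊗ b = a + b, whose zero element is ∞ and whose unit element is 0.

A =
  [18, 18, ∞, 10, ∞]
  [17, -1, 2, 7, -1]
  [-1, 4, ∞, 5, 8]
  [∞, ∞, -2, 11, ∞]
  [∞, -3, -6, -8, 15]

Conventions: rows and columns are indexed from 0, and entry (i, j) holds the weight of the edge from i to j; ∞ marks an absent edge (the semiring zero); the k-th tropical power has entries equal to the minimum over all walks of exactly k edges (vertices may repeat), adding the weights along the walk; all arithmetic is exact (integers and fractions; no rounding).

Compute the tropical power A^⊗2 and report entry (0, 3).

A^⊗2:
  [35, 17, 8, 21, 17]
  [1, -4, -7, -9, -2]
  [17, 3, 2, 0, 3]
  [-3, 2, 9, 3, 6]
  [-7, -4, -10, -1, -4]
Key observation: the optimum is the walk 0->3->3, with weight 10 + 11 = 21.
Optimal value attained by: walk 0->3->3.
Answer: (A^⊗2)[0][3] = 21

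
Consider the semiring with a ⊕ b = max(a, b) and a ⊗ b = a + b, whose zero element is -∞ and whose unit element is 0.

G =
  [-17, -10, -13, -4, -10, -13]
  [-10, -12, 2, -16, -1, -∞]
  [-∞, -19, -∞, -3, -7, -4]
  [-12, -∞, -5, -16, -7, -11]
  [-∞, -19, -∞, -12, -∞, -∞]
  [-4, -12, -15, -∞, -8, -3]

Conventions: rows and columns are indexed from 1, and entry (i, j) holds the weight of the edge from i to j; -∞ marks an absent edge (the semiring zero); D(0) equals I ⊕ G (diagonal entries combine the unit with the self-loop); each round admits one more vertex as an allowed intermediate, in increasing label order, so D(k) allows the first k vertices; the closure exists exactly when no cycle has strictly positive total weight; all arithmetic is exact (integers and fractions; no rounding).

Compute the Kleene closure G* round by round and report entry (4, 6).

D(0):
  [0, -10, -13, -4, -10, -13]
  [-10, 0, 2, -16, -1, -∞]
  [-∞, -19, 0, -3, -7, -4]
  [-12, -∞, -5, 0, -7, -11]
  [-∞, -19, -∞, -12, 0, -∞]
  [-4, -12, -15, -∞, -8, 0]
D(1):
  [0, -10, -13, -4, -10, -13]
  [-10, 0, 2, -14, -1, -23]
  [-∞, -19, 0, -3, -7, -4]
  [-12, -22, -5, 0, -7, -11]
  [-∞, -19, -∞, -12, 0, -∞]
  [-4, -12, -15, -8, -8, 0]
D(2):
  [0, -10, -8, -4, -10, -13]
  [-10, 0, 2, -14, -1, -23]
  [-29, -19, 0, -3, -7, -4]
  [-12, -22, -5, 0, -7, -11]
  [-29, -19, -17, -12, 0, -42]
  [-4, -12, -10, -8, -8, 0]
D(3):
  [0, -10, -8, -4, -10, -12]
  [-10, 0, 2, -1, -1, -2]
  [-29, -19, 0, -3, -7, -4]
  [-12, -22, -5, 0, -7, -9]
  [-29, -19, -17, -12, 0, -21]
  [-4, -12, -10, -8, -8, 0]
D(4):
  [0, -10, -8, -4, -10, -12]
  [-10, 0, 2, -1, -1, -2]
  [-15, -19, 0, -3, -7, -4]
  [-12, -22, -5, 0, -7, -9]
  [-24, -19, -17, -12, 0, -21]
  [-4, -12, -10, -8, -8, 0]
D(5):
  [0, -10, -8, -4, -10, -12]
  [-10, 0, 2, -1, -1, -2]
  [-15, -19, 0, -3, -7, -4]
  [-12, -22, -5, 0, -7, -9]
  [-24, -19, -17, -12, 0, -21]
  [-4, -12, -10, -8, -8, 0]
D(6):
  [0, -10, -8, -4, -10, -12]
  [-6, 0, 2, -1, -1, -2]
  [-8, -16, 0, -3, -7, -4]
  [-12, -21, -5, 0, -7, -9]
  [-24, -19, -17, -12, 0, -21]
  [-4, -12, -10, -8, -8, 0]
Answer: G*[4][6] = -9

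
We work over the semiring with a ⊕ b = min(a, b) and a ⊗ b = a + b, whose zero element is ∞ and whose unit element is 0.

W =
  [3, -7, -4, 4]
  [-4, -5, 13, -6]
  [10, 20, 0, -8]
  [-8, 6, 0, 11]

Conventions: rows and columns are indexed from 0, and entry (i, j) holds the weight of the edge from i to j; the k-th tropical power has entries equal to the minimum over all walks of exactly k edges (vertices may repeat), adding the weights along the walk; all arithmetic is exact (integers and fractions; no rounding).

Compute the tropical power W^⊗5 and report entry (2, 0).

W^⊗2:
  [-11, -12, -4, -13]
  [-14, -11, -8, -11]
  [-16, -2, -8, -8]
  [-5, -15, -12, -8]
W^⊗3:
  [-21, -18, -15, -18]
  [-19, -21, -18, -17]
  [-16, -23, -20, -16]
  [-19, -20, -12, -21]
W^⊗4:
  [-26, -28, -25, -24]
  [-25, -26, -23, -27]
  [-27, -28, -20, -29]
  [-29, -26, -23, -26]
W^⊗5:
  [-32, -33, -30, -34]
  [-35, -32, -29, -32]
  [-37, -34, -31, -34]
  [-34, -36, -33, -32]
Key observation: the optimum is the walk 2->3->0->1->3->0, with weight (-8) + (-8) + (-7) + (-6) + (-8) = -37.
Optimal value attained by: walk 2->3->0->1->3->0.
Answer: (W^⊗5)[2][0] = -37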